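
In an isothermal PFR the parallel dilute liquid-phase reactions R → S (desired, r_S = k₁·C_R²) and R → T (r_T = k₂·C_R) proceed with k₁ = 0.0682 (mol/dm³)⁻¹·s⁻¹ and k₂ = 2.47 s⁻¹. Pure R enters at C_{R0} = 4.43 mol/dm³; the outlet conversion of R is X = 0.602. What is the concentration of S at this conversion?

0.209 mol/dm³

C_R = C_{R0}(1−X) = 1.763 mol/dm³.
Along a PFR/batch, dC_T/dC_R = −r_T/(r_S+r_T) = −k₂/(k₂+k₁·C_R).
Integrating from C_{R0} to C_R: C_T = (2.47/0.0682)·ln[(2.47+0.0682·4.43)/(2.47+0.0682·1.76)] = 36.22·ln(2.772/2.590) = 2.458 mol/dm³.
Then C_S = (C_{R0}−C_R) − C_T = 2.667 − 2.458 = 0.2091 mol/dm³.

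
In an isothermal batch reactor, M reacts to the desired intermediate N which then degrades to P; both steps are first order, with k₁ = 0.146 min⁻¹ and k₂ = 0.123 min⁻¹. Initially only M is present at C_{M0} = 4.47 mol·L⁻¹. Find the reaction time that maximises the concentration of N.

For first-order series the maximum of C_N occurs at t_opt = ln(k₂/k₁)/(k₂−k₁).
= ln(0.123/0.146)/(0.123−0.146) = ln(0.8425)/-0.02300 = -0.1714/-0.02300 = 7.45 min.

7.45 min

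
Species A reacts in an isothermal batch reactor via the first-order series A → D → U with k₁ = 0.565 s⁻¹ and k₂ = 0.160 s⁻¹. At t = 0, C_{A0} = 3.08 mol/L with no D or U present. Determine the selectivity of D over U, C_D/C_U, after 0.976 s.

11.4

The intermediate concentration in a first-order A→B→C sequence is C_D = k₁C_{A0}(e^(−k₁t) − e^(−k₂t))/(k₂−k₁).
e^(−k₁t) = e^(−0.565×0.976) = e^(−0.5514) = 0.5761; e^(−k₂t) = e^(−0.1562) = 0.8554.
C_D = 0.565×3.08/(0.160−0.565) × (0.5761−0.8554) = (-4.297)×(-0.2793) = 1.200 mol/L.
C_A = C_{A0}e^(−k₁t) = 1.774 mol/L, so C_U = C_{A0}−C_A−C_D = 0.1054 mol/L; C_D/C_U = 11.4.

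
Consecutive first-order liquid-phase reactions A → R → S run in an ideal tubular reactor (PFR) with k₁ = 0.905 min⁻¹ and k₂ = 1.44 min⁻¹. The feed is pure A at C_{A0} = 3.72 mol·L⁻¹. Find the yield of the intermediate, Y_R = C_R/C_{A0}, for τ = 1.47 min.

The intermediate concentration in a first-order A→B→C sequence is C_R = k₁C_{A0}(e^(−k₁τ) − e^(−k₂τ))/(k₂−k₁).
e^(−k₁τ) = e^(−0.905×1.47) = e^(−1.330) = 0.2644; e^(−k₂τ) = e^(−2.117) = 0.1204.
C_R = 0.905×3.72/(1.44−0.905) × (0.2644−0.1204) = 6.293×0.1440 = 0.9060 mol·L⁻¹.
Y_R = C_R/C_{A0} = 0.9060/3.72 = 0.244.

0.244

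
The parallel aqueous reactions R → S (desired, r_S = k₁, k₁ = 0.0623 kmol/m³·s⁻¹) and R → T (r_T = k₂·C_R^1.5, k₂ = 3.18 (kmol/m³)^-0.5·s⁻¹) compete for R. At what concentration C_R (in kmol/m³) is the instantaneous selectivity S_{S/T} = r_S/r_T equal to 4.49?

S_{S/T} = (k₁/k₂)·C_R^-1.5 ⇒ C_R = (S·k₂/k₁)^(1/(-1.5)).
= (4.49×3.18/0.0623)^(-0.6667) = (229.2)^(-0.6667) = 0.0267 kmol/m³.

0.0267 kmol/m³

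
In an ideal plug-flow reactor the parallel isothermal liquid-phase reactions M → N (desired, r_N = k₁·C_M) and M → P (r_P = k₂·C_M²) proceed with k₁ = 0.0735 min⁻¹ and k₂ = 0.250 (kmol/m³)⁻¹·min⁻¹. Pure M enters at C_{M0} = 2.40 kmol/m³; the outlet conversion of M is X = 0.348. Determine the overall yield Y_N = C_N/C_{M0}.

C_M = C_{M0}(1−X) = 1.565 kmol/m³.
Along a PFR/batch, dC_N/dC_M = −r_N/(r_N+r_P) = −k₁/(k₁+k₂·C_M).
Integrating from C_{M0} to C_M: C_N = (0.0735/0.250)·ln[(0.0735+0.250·2.40)/(0.0735+0.250·1.56)] = 0.2940·ln(0.6735/0.4647) = 0.1091 kmol/m³.
Y_N = C_N/C_{M0} = 0.1091/2.40 = 0.0455.

0.0455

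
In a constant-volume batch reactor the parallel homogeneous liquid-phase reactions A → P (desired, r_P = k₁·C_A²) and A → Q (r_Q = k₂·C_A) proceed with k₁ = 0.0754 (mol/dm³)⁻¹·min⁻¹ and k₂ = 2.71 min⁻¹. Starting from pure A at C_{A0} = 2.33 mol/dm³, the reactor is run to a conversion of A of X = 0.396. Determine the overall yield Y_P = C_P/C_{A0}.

C_A = C_{A0}(1−X) = 1.407 mol/dm³.
Along a PFR/batch, dC_Q/dC_A = −r_Q/(r_P+r_Q) = −k₂/(k₂+k₁·C_A).
Integrating from C_{A0} to C_A: C_Q = (2.71/0.0754)·ln[(2.71+0.0754·2.33)/(2.71+0.0754·1.41)] = 35.94·ln(2.886/2.816) = 0.8771 mol/dm³.
Then C_P = (C_{A0}−C_A) − C_Q = 0.9227 − 0.8771 = 0.04556 mol/dm³.
Y_P = C_P/C_{A0} = 0.04556/2.33 = 0.0196.

0.0196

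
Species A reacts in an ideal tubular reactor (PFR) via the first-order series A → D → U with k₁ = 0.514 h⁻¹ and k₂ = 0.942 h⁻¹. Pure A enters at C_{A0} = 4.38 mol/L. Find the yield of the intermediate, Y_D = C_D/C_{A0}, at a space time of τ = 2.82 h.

For first-order series with pure A initially, C_D(τ) = k₁C_{A0}/(k₂−k₁)·(e^(−k₁τ) − e^(−k₂τ)).
e^(−k₁τ) = e^(−0.514×2.82) = e^(−1.449) = 0.2347; e^(−k₂τ) = e^(−2.656) = 0.07020.
C_D = 0.514×4.38/(0.942−0.514) × (0.2347−0.07020) = 5.260×0.1645 = 0.8653 mol/L.
Y_D = C_D/C_{A0} = 0.8653/4.38 = 0.198.

0.198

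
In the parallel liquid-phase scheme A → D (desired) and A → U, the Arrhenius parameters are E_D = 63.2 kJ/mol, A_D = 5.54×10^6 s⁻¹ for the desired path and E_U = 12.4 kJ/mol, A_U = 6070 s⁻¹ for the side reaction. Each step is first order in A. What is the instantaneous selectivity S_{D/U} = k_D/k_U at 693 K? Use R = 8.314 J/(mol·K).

Since both paths have the same order in A, the concentration cancels and S_{D/U} = k_D/k_U = (A_D/A_U)·exp[(E_U−E_D)/(RT)].
(E_U−E_D)/(RT) = (12.4−63.2)×10³/(8.314×693) = -50800/5762 = -8.817.
k_D/k_U = (5.54×10^6/6070)·exp(-8.817) = 912.7 × 1.482×10^-4 = 0.135.

0.135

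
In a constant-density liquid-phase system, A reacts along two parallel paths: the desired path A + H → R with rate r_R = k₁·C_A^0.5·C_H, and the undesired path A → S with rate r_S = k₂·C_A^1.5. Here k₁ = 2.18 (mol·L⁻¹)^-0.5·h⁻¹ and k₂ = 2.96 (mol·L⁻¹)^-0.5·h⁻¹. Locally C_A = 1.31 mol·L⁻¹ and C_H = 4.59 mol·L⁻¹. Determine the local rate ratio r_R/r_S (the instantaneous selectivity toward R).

2.58

S_{R/S} = r_R/r_S = (k₁·C_A^0.5·C_H)/(k₂·C_A^1.5) = (k₁/k₂)·C_A⁻¹·C_H.
= (2.18×1.310^0.5×4.590) / (2.96×1.310^1.5) = 11.45/4.438 = 2.58.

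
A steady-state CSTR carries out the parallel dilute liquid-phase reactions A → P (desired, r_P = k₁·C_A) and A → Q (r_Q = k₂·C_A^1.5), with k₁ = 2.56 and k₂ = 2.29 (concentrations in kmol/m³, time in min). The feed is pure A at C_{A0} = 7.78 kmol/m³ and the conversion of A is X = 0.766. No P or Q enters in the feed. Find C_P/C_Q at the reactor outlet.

0.829

Exit C_A = C_{A0}(1−X) = 7.78×0.234 = 1.821 kmol/m³.
A CSTR operates uniformly at the exit composition, giving r_P = 4.661 and r_Q = 5.625 (each k·C_A^n at C_A = 1.821).
Overall selectivity = C_P/C_Q = r_Pτ/(r_Qτ) = r_P/r_Q = 0.829.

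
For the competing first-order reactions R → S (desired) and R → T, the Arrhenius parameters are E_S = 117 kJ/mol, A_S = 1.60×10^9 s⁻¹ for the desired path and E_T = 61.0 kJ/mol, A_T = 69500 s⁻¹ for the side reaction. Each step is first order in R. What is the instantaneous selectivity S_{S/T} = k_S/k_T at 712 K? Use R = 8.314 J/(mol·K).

1.79

Since both paths have the same order in R, the concentration cancels and S_{S/T} = k_S/k_T = (A_S/A_T)·exp[(E_T−E_S)/(RT)].
(E_T−E_S)/(RT) = (61.0−117)×10³/(8.314×712) = -56000/5920 = -9.460.
k_S/k_T = (1.60×10^9/69500)·exp(-9.460) = 23022 × 7.789×10^-5 = 1.79.
Since E_S > E_T, raising the temperature improves selectivity toward S.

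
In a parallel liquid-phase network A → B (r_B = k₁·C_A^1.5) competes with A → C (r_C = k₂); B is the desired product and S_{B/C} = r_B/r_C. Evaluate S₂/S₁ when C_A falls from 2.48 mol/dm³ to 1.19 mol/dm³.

0.332

S_{B/C} = (k₁/k₂)·C_A^1.5, so S₂/S₁ = (C_{A,2}/C_{A,1})^1.5.
= (1.19/2.48)^1.5 = (0.4798)^1.5 = 0.332.
Selectivity toward B falls as C_A falls — high-concentration operation is favoured.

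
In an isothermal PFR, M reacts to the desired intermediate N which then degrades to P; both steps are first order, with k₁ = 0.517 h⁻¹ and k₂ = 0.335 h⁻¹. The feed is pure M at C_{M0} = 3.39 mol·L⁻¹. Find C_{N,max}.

Evaluating C_N at τ_opt = ln(k₂/k₁)/(k₂−k₁) gives C_{N,max}/C_{M0} = (k₁/k₂)^[k₂/(k₂−k₁)].
= (0.517/0.335)^(0.335/(0.335−0.517)) = (1.543)^(-1.841) = 0.4499.
C_{N,max} = 0.4499×3.39 = 1.53 mol·L⁻¹.

1.53 mol·L⁻¹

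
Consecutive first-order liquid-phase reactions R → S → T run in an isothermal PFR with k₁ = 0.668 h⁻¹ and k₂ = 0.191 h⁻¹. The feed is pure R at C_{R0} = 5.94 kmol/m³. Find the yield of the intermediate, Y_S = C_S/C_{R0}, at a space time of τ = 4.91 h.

0.496

Solving the coupled first-order balances gives C_S(τ) = [k₁/(k₂−k₁)]·C_{R0}·(e^(−k₁τ) − e^(−k₂τ)).
e^(−k₁τ) = e^(−0.668×4.91) = e^(−3.280) = 0.03763; e^(−k₂τ) = e^(−0.9378) = 0.3915.
C_S = 0.668×5.94/(0.191−0.668) × (0.03763−0.3915) = (-8.318)×(-0.3539) = 2.944 kmol/m³.
Y_S = C_S/C_{R0} = 2.944/5.94 = 0.496.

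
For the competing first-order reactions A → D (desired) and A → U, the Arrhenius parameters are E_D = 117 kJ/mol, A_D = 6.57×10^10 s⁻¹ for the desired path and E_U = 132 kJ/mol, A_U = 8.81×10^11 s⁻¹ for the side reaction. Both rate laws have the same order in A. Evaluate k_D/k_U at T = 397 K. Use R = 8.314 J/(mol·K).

7.02

With equal orders, S_{D/U} = k_D/k_U = (A_D/A_U)·exp[(E_U−E_D)/(RT)].
(E_U−E_D)/(RT) = (132−117)×10³/(8.314×397) = 15000/3301 = 4.545.
k_D/k_U = (6.57×10^10/8.81×10^11)·exp(4.545) = 0.07457 × 94.12 = 7.02.
Since E_D < E_U, lowering the temperature improves selectivity toward D.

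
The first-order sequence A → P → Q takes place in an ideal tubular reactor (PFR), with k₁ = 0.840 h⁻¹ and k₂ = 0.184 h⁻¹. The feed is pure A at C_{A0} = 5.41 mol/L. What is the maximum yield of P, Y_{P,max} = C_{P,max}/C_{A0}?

0.653

At the optimum, C_{P,max}/C_{A0} = (k₁/k₂)^[k₂/(k₂−k₁)].
= (0.840/0.184)^(0.184/(0.184−0.840)) = (4.565)^(-0.2805) = 0.6532.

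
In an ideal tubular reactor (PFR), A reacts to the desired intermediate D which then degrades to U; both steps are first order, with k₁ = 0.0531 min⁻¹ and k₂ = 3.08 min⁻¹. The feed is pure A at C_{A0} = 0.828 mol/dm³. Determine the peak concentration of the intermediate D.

0.0133 mol/dm³

At the optimum, C_{D,max}/C_{A0} = (k₁/k₂)^[k₂/(k₂−k₁)].
= (0.0531/3.08)^(3.08/(3.08−0.0531)) = (0.01724)^(1.018) = 0.01605.
C_{D,max} = 0.01605×0.828 = 0.0133 mol/dm³.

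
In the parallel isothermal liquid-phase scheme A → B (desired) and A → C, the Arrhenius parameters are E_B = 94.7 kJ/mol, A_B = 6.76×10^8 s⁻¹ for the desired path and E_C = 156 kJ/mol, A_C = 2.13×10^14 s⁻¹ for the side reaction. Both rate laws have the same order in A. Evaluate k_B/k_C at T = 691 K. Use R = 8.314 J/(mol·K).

Since both paths have the same order in A, the concentration cancels and S_{B/C} = k_B/k_C = (A_B/A_C)·exp[(E_C−E_B)/(RT)].
(E_C−E_B)/(RT) = (156−94.7)×10³/(8.314×691) = 61300/5745 = 10.67.
k_B/k_C = (6.76×10^8/2.13×10^14)·exp(10.67) = 3.174×10^-6 × 43053 = 0.137.

0.137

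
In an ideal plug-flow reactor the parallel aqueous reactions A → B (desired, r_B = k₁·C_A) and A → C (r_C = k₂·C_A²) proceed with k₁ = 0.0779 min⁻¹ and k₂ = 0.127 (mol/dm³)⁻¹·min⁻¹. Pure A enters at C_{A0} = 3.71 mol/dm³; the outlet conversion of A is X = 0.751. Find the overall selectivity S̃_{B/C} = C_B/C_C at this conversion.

0.295

C_A = C_{A0}(1−X) = 0.9238 mol/dm³.
Along a PFR/batch, dC_B/dC_A = −r_B/(r_B+r_C) = −k₁/(k₁+k₂·C_A).
Integrating from C_{A0} to C_A: C_B = (0.0779/0.127)·ln[(0.0779+0.127·3.71)/(0.0779+0.127·0.924)] = 0.6134·ln(0.5491/0.1952) = 0.6343 mol/dm³.
C_C = (C_{A0}−C_A)−C_B = 2.152 mol/dm³; S̃_{B/C} = 0.6343/2.152 = 0.295.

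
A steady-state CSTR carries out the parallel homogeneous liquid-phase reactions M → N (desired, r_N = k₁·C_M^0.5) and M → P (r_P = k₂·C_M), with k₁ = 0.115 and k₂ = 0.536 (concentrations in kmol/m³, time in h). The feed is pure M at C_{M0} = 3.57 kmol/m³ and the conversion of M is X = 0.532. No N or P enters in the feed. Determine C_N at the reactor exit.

0.270 kmol/m³

Exit C_M = C_{M0}(1−X) = 3.57×0.468 = 1.671 kmol/m³.
Rates in a CSTR are evaluated at the outlet concentration: r_N = 0.115×1.671^0.5 = 0.1486, r_P = 0.536×1.671 = 0.8955.
Fraction of consumed M going to N: r_N/(r_N+r_P) = 0.1424.
C_N = 0.1424·C_{M0}·X = 0.1424×3.57×0.532 = 0.270 kmol/m³.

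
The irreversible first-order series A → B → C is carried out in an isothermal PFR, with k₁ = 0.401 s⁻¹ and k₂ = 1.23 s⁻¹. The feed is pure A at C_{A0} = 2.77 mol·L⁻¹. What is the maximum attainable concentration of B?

Evaluating C_B at τ_opt = ln(k₂/k₁)/(k₂−k₁) gives C_{B,max}/C_{A0} = (k₁/k₂)^[k₂/(k₂−k₁)].
= (0.401/1.23)^(1.23/(1.23−0.401)) = (0.3260)^(1.484) = 0.1896.
C_{B,max} = 0.1896×2.77 = 0.525 mol·L⁻¹.

0.525 mol·L⁻¹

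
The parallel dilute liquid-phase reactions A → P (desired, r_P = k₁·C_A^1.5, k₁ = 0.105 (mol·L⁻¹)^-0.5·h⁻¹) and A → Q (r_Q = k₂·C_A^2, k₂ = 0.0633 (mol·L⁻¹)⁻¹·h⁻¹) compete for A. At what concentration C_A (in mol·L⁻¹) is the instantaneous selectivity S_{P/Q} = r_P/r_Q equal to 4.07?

S_{P/Q} = (k₁/k₂)·C_A^-0.5 ⇒ C_A = (S·k₂/k₁)^(-2).
= (4.07×0.0633/0.105)^(-2) = (2.454)^(-2) = 0.166 mol·L⁻¹.

0.166 mol·L⁻¹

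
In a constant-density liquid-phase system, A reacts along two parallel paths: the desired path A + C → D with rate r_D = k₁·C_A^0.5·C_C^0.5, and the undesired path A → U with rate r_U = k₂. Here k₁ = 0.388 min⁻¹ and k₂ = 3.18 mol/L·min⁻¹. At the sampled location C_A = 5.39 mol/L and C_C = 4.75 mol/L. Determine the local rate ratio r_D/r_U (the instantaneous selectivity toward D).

0.617

S_{D/U} = r_D/r_U = (k₁·C_A^0.5·C_C^0.5)/(k₂) = (k₁/k₂)·C_A^0.5·C_C^0.5.
= (0.388×5.390^0.5×4.750^0.5) / (3.18) = 1.963/3.180 = 0.617.
Since the desired path is higher order in A, keeping C_A high (PFR or concentrated feed) favours D.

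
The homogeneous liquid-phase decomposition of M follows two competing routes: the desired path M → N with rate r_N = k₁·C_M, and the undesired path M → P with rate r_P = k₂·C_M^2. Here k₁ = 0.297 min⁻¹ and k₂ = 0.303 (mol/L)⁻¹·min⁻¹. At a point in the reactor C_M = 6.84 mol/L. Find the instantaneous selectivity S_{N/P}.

0.143

S_{N/P} = r_N/r_P = (k₁·C_M)/(k₂·C_M^2) = (k₁/k₂)·C_M⁻¹.
= (0.297×6.840) / (0.303×6.840^2) = 2.031/14.18 = 0.143.
The undesired path is higher order in M, so low C_M (CSTR or dilute feed) favours N.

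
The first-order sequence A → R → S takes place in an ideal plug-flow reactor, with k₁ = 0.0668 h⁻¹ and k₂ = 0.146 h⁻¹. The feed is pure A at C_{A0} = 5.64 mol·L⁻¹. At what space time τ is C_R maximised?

9.87 h

The intermediate peaks when r₁ = r₂, i.e. k₁e^(−k₁τ) = k₂e^(−k₂τ), giving τ_opt = ln(k₂/k₁)/(k₂−k₁).
= ln(0.146/0.0668)/(0.146−0.0668) = ln(2.186)/0.07920 = 0.7819/0.07920 = 9.87 h.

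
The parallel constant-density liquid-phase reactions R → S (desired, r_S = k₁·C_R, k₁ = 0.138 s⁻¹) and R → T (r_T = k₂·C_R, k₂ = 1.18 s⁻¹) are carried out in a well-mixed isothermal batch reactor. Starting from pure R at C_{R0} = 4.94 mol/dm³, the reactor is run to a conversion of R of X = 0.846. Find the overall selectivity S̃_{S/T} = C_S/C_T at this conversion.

C_R = C_{R0}(1−X) = 0.7608 mol/dm³.
Both paths are first order in R, so the instantaneous fraction to S is constant: dC_S/d(−C_R) = k₁/(k₁+k₂) = 0.1047.
C_S = 0.1047·(C_{R0}−C_R) = 0.1047×4.179 = 0.438 mol/dm³.
C_T = (C_{R0}−C_R)−C_S = 3.742 mol/dm³; S̃_{S/T} = 0.4376/3.742 = 0.117.

0.117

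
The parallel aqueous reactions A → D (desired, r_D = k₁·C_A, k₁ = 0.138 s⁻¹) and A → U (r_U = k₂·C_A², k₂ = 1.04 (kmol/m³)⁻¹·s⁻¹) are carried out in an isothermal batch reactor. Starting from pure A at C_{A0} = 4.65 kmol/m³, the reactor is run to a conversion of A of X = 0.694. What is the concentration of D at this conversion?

0.149 kmol/m³

C_A = C_{A0}(1−X) = 1.423 kmol/m³.
Along a PFR/batch, dC_D/dC_A = −r_D/(r_D+r_U) = −k₁/(k₁+k₂·C_A).
Integrating from C_{A0} to C_A: C_D = (0.138/1.04)·ln[(0.138+1.04·4.65)/(0.138+1.04·1.42)] = 0.1327·ln(4.974/1.618) = 0.1490 kmol/m³.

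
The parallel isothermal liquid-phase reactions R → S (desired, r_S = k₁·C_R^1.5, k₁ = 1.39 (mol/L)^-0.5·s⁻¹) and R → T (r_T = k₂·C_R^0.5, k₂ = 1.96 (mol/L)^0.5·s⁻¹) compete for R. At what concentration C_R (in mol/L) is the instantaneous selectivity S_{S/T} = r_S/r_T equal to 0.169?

S_{S/T} = (k₁/k₂)·C_R ⇒ C_R = S·k₂/k₁.
= 0.169×1.96/1.39 = 0.238 mol/L.

0.238 mol/L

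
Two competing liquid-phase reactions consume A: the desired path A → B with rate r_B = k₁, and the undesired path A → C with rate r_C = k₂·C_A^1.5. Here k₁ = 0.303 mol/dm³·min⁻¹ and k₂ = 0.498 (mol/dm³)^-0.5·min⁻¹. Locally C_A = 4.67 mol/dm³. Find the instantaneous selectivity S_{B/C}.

0.0603

S_{B/C} = r_B/r_C = (k₁)/(k₂·C_A^1.5) = (k₁/k₂)·C_A^-1.5.
= (0.303) / (0.498×4.670^1.5) = 0.3030/5.026 = 0.0603.
The undesired path is higher order in A, so low C_A (CSTR or dilute feed) favours B.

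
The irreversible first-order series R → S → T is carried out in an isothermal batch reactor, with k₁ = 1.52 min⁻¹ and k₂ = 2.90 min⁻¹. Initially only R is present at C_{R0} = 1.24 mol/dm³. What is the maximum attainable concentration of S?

0.319 mol/dm³

At the optimum, C_{S,max}/C_{R0} = (k₁/k₂)^[k₂/(k₂−k₁)].
= (1.52/2.90)^(2.90/(2.90−1.52)) = (0.5241)^(2.101) = 0.2573.
C_{S,max} = 0.2573×1.24 = 0.319 mol/dm³.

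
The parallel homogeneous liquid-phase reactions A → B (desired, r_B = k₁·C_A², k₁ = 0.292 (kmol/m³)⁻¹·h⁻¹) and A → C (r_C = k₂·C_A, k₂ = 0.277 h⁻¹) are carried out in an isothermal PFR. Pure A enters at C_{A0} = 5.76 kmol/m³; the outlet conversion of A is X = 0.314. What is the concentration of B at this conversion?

1.51 kmol/m³

C_A = C_{A0}(1−X) = 3.951 kmol/m³.
Along a PFR/batch, dC_C/dC_A = −r_C/(r_B+r_C) = −k₂/(k₂+k₁·C_A).
Integrating from C_{A0} to C_A: C_C = (0.277/0.292)·ln[(0.277+0.292·5.76)/(0.277+0.292·3.95)] = 0.9486·ln(1.959/1.431) = 0.2980 kmol/m³.
Then C_B = (C_{A0}−C_A) − C_C = 1.809 − 0.2980 = 1.511 kmol/m³.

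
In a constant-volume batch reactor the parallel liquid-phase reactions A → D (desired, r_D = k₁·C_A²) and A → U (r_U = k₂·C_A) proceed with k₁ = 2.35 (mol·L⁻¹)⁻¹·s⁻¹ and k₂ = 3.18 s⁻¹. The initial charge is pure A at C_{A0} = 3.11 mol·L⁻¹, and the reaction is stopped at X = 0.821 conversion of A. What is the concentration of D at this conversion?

C_A = C_{A0}(1−X) = 0.5567 mol·L⁻¹.
Along a PFR/batch, dC_U/dC_A = −r_U/(r_D+r_U) = −k₂/(k₂+k₁·C_A).
Integrating from C_{A0} to C_A: C_U = (3.18/2.35)·ln[(3.18+2.35·3.11)/(3.18+2.35·0.557)] = 1.353·ln(10.49/4.488) = 1.149 mol·L⁻¹.
Then C_D = (C_{A0}−C_A) − C_U = 2.553 − 1.149 = 1.405 mol·L⁻¹.

1.40 mol·L⁻¹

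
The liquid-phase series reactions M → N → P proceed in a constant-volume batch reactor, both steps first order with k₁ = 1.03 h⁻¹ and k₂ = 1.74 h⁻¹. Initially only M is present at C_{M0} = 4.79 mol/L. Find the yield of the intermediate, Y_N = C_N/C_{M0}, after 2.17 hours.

Solving the coupled first-order balances gives C_N(t) = [k₁/(k₂−k₁)]·C_{M0}·(e^(−k₁t) − e^(−k₂t)).
e^(−k₁t) = e^(−1.03×2.17) = e^(−2.235) = 0.1070; e^(−k₂t) = e^(−3.776) = 0.02292.
C_N = 1.03×4.79/(1.74−1.03) × (0.1070−0.02292) = 6.949×0.08406 = 0.5841 mol/L.
Y_N = C_N/C_{M0} = 0.5841/4.79 = 0.122.

0.122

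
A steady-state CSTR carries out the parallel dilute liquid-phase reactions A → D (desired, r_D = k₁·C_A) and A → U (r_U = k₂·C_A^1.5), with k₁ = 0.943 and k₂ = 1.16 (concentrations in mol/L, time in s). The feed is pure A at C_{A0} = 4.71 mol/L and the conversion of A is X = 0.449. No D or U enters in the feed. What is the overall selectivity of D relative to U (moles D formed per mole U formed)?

Exit C_A = C_{A0}(1−X) = 4.71×0.551 = 2.595 mol/L.
A CSTR operates uniformly at the exit composition, giving r_D = 2.447 and r_U = 4.850 (each k·C_A^n at C_A = 2.595).
Overall selectivity = C_D/C_U = r_Dτ/(r_Uτ) = r_D/r_U = 0.505.

0.505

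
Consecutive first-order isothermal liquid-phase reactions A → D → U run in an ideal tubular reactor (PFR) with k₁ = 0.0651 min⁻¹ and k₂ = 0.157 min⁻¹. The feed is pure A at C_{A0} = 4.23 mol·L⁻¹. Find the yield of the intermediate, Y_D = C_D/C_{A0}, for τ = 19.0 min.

0.170

Solving the coupled first-order balances gives C_D(τ) = [k₁/(k₂−k₁)]·C_{A0}·(e^(−k₁τ) − e^(−k₂τ)).
e^(−k₁τ) = e^(−0.0651×19.0) = e^(−1.237) = 0.2903; e^(−k₂τ) = e^(−2.983) = 0.05064.
C_D = 0.0651×4.23/(0.157−0.0651) × (0.2903−0.05064) = 2.996×0.2396 = 0.7181 mol·L⁻¹.
Y_D = C_D/C_{A0} = 0.7181/4.23 = 0.170.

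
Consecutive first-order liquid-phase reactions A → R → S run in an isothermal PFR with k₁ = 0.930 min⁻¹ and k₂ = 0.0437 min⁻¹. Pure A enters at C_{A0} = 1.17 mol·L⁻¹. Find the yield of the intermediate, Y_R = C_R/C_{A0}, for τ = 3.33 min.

0.860

The intermediate concentration in a first-order A→B→C sequence is C_R = k₁C_{A0}(e^(−k₁τ) − e^(−k₂τ))/(k₂−k₁).
e^(−k₁τ) = e^(−0.930×3.33) = e^(−3.097) = 0.04519; e^(−k₂τ) = e^(−0.1455) = 0.8646.
C_R = 0.930×1.17/(0.0437−0.930) × (0.04519−0.8646) = (-1.228)×(-0.8194) = 1.006 mol·L⁻¹.
Y_R = C_R/C_{A0} = 1.006/1.17 = 0.860.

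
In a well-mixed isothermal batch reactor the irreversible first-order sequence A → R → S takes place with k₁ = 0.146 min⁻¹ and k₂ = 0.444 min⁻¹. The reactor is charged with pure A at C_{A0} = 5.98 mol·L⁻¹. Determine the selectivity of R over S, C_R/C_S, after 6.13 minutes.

The intermediate concentration in a first-order A→B→C sequence is C_R = k₁C_{A0}(e^(−k₁t) − e^(−k₂t))/(k₂−k₁).
e^(−k₁t) = e^(−0.146×6.13) = e^(−0.8950) = 0.4086; e^(−k₂t) = e^(−2.722) = 0.06576.
C_R = 0.146×5.98/(0.444−0.146) × (0.4086−0.06576) = 2.930×0.3429 = 1.004 mol·L⁻¹.
C_A = C_{A0}e^(−k₁t) = 2.444 mol·L⁻¹, so C_S = C_{A0}−C_A−C_R = 2.532 mol·L⁻¹; C_R/C_S = 0.397.

0.397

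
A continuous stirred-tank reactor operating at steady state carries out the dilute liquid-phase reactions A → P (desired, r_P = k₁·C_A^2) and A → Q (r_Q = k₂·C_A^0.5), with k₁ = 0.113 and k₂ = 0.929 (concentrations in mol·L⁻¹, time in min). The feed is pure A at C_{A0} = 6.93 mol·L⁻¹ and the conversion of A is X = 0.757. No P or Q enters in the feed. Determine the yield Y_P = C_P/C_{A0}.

0.159

Exit C_A = C_{A0}(1−X) = 6.93×0.243 = 1.684 mol·L⁻¹.
A CSTR operates uniformly at the exit composition, giving r_P = 0.3204 and r_Q = 1.206 (each k·C_A^n at C_A = 1.684).
Fraction of consumed A going to P: r_P/(r_P+r_Q) = 0.2100.
C_P = 0.2100·C_{A0}·X = 0.2100×6.93×0.757 = 1.10 mol·L⁻¹; Y_P = C_P/C_{A0} = 0.159.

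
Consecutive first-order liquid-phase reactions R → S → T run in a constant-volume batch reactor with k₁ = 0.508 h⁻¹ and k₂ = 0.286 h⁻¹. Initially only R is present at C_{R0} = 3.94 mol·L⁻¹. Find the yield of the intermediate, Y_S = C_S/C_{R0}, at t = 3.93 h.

0.433

Solving the coupled first-order balances gives C_S(t) = [k₁/(k₂−k₁)]·C_{R0}·(e^(−k₁t) − e^(−k₂t)).
e^(−k₁t) = e^(−0.508×3.93) = e^(−1.996) = 0.1358; e^(−k₂t) = e^(−1.124) = 0.3250.
C_S = 0.508×3.94/(0.286−0.508) × (0.1358−0.3250) = (-9.016)×(-0.1892) = 1.705 mol·L⁻¹.
Y_S = C_S/C_{R0} = 1.705/3.94 = 0.433.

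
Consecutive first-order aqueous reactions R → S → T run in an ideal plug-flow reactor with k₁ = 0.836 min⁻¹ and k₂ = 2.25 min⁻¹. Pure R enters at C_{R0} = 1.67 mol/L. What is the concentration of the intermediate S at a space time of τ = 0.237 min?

For first-order series with pure R initially, C_S(τ) = k₁C_{R0}/(k₂−k₁)·(e^(−k₁τ) − e^(−k₂τ)).
e^(−k₁τ) = e^(−0.836×0.237) = e^(−0.1981) = 0.8203; e^(−k₂τ) = e^(−0.5333) = 0.5867.
C_S = 0.836×1.67/(2.25−0.836) × (0.8203−0.5867) = 0.9874×0.2336 = 0.2306 mol/L.

0.231 mol/L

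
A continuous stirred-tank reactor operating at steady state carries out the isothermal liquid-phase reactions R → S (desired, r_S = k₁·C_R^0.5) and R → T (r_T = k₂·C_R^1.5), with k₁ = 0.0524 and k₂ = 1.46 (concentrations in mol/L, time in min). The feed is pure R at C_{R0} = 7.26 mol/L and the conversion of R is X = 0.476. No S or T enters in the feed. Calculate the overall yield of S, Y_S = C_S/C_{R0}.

0.00445

Exit C_R = C_{R0}(1−X) = 7.26×0.524 = 3.804 mol/L.
Rates in a CSTR are evaluated at the outlet concentration: r_S = 0.0524×3.804^0.5 = 0.1022, r_T = 1.46×3.804^1.5 = 10.83.
Fraction of consumed R going to S: r_S/(r_S+r_T) = 0.009346.
C_S = 0.009346·C_{R0}·X = 0.009346×7.26×0.476 = 0.0323 mol/L; Y_S = C_S/C_{R0} = 0.00445.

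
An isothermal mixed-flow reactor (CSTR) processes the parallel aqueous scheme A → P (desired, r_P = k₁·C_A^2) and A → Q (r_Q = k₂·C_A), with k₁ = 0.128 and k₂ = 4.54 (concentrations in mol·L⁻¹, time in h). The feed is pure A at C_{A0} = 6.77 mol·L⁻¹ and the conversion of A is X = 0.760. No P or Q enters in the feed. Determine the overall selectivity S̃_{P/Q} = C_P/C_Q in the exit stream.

Exit C_A = C_{A0}(1−X) = 6.77×0.240 = 1.625 mol·L⁻¹.
Rates in a CSTR are evaluated at the outlet concentration: r_P = 0.128×1.625^2 = 0.3379, r_Q = 4.54×1.625 = 7.377.
Overall selectivity = C_P/C_Q = r_Pτ/(r_Qτ) = r_P/r_Q = 0.0458.

0.0458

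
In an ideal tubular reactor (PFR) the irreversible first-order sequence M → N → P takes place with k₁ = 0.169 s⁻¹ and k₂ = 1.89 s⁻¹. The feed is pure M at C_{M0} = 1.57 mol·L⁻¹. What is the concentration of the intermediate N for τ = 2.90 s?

Solving the coupled first-order balances gives C_N(τ) = [k₁/(k₂−k₁)]·C_{M0}·(e^(−k₁τ) − e^(−k₂τ)).
e^(−k₁τ) = e^(−0.169×2.90) = e^(−0.4901) = 0.6126; e^(−k₂τ) = e^(−5.481) = 0.004165.
C_N = 0.169×1.57/(1.89−0.169) × (0.6126−0.004165) = 0.1542×0.6084 = 0.09380 mol·L⁻¹.

0.0938 mol·L⁻¹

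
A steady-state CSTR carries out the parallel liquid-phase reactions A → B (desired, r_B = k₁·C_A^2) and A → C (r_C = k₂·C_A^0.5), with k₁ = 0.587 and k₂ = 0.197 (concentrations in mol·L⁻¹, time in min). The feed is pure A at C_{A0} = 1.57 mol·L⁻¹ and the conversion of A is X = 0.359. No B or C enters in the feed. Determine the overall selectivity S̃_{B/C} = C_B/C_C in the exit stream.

Exit C_A = C_{A0}(1−X) = 1.57×0.641 = 1.006 mol·L⁻¹.
A CSTR operates uniformly at the exit composition, giving r_B = 0.5945 and r_C = 0.1976 (each k·C_A^n at C_A = 1.006).
Overall selectivity = C_B/C_C = r_Bτ/(r_Cτ) = r_B/r_C = 3.01.

3.01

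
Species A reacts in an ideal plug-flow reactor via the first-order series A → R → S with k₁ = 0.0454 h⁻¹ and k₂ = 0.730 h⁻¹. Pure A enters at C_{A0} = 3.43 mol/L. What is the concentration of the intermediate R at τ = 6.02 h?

Solving the coupled first-order balances gives C_R(τ) = [k₁/(k₂−k₁)]·C_{A0}·(e^(−k₁τ) − e^(−k₂τ)).
e^(−k₁τ) = e^(−0.0454×6.02) = e^(−0.2733) = 0.7609; e^(−k₂τ) = e^(−4.395) = 0.01234.
C_R = 0.0454×3.43/(0.730−0.0454) × (0.7609−0.01234) = 0.2275×0.7485 = 0.1703 mol/L.

0.170 mol/L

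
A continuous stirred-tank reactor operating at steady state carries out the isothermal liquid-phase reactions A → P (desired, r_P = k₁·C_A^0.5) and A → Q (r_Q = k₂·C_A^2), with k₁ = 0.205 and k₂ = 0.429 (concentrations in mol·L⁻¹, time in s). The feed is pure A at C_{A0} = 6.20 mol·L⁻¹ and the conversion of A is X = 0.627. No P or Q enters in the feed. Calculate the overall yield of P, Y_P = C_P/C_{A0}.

Exit C_A = C_{A0}(1−X) = 6.20×0.373 = 2.313 mol·L⁻¹.
A CSTR operates uniformly at the exit composition, giving r_P = 0.3117 and r_Q = 2.294 (each k·C_A^n at C_A = 2.313).
Fraction of consumed A going to P: r_P/(r_P+r_Q) = 0.1196.
C_P = 0.1196·C_{A0}·X = 0.1196×6.20×0.627 = 0.465 mol·L⁻¹; Y_P = C_P/C_{A0} = 0.0750.

0.0750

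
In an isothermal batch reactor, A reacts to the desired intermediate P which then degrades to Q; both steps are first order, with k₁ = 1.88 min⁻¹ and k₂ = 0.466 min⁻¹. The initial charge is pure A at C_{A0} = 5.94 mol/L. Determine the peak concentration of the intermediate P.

3.75 mol/L

At the optimum, C_{P,max}/C_{A0} = (k₁/k₂)^[k₂/(k₂−k₁)].
= (1.88/0.466)^(0.466/(0.466−1.88)) = (4.034)^(-0.3296) = 0.6315.
C_{P,max} = 0.6315×5.94 = 3.75 mol/L.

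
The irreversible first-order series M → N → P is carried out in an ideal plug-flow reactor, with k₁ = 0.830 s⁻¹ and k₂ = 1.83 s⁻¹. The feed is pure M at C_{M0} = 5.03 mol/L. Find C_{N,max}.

Evaluating C_N at τ_opt = ln(k₂/k₁)/(k₂−k₁) gives C_{N,max}/C_{M0} = (k₁/k₂)^[k₂/(k₂−k₁)].
= (0.830/1.83)^(1.83/(1.83−0.830)) = (0.4536)^(1.830) = 0.2353.
C_{N,max} = 0.2353×5.03 = 1.18 mol/L.

1.18 mol/L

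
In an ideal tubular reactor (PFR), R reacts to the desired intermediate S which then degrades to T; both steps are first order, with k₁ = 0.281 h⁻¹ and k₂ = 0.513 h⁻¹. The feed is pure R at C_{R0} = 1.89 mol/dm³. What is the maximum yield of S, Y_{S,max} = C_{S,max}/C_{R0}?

For a first-order series the maximum intermediate yield is C_{S,max}/C_{R0} = (k₁/k₂)^[k₂/(k₂−k₁)].
= (0.281/0.513)^(0.513/(0.513−0.281)) = (0.5478)^(2.211) = 0.2642.

0.264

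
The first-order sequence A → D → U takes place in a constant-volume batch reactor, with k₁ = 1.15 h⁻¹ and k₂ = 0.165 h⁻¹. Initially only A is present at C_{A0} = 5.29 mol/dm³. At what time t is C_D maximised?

1.97 h

Setting dC_D/dt = 0 gives t_opt = ln(k₂/k₁)/(k₂−k₁).
= ln(0.165/1.15)/(0.165−1.15) = ln(0.1435)/-0.9850 = -1.942/-0.9850 = 1.97 h.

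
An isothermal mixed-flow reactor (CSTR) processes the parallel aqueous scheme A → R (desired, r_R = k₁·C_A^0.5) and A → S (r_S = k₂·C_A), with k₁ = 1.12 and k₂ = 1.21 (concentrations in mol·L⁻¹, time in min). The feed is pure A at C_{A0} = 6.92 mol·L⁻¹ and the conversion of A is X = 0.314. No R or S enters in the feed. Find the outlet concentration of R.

0.648 mol·L⁻¹

Exit C_A = C_{A0}(1−X) = 6.92×0.686 = 4.747 mol·L⁻¹.
In a CSTR the entire volume is at exit conditions, so r_R = 1.12×4.747^0.5 = 2.440 and r_S = 1.21×4.747 = 5.744.
Fraction of consumed A going to R: r_R/(r_R+r_S) = 0.2982.
C_R = 0.2982·C_{A0}·X = 0.2982×6.92×0.314 = 0.648 mol·L⁻¹.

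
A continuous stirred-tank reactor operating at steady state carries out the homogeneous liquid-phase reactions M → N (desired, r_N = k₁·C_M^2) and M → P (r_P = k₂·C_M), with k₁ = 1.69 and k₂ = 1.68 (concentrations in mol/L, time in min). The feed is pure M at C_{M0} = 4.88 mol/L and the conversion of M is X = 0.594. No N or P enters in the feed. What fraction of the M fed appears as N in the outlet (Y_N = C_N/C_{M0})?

0.396

Exit C_M = C_{M0}(1−X) = 4.88×0.406 = 1.981 mol/L.
In a CSTR the entire volume is at exit conditions, so r_N = 1.69×1.981^2 = 6.634 and r_P = 1.68×1.981 = 3.329.
Fraction of consumed M going to N: r_N/(r_N+r_P) = 0.6659.
C_N = 0.6659·C_{M0}·X = 0.6659×4.88×0.594 = 1.93 mol/L; Y_N = C_N/C_{M0} = 0.396.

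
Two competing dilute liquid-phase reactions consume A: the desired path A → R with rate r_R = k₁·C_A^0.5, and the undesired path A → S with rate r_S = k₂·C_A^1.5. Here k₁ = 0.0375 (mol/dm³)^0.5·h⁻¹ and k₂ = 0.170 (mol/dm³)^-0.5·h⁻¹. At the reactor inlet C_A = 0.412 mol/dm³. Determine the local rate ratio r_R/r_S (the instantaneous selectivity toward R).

0.535

S_{R/S} = r_R/r_S = (k₁·C_A^0.5)/(k₂·C_A^1.5) = (k₁/k₂)·C_A⁻¹.
= (0.0375×0.4120^0.5) / (0.170×0.4120^1.5) = 0.02407/0.04496 = 0.535.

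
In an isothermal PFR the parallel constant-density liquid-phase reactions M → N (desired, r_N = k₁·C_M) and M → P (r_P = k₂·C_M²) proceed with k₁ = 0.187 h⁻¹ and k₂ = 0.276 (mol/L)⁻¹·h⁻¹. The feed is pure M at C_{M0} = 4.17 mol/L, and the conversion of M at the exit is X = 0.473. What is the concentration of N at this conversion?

C_M = C_{M0}(1−X) = 2.198 mol/L.
Along a PFR/batch, dC_N/dC_M = −r_N/(r_N+r_P) = −k₁/(k₁+k₂·C_M).
Integrating from C_{M0} to C_M: C_N = (0.187/0.276)·ln[(0.187+0.276·4.17)/(0.187+0.276·2.20)] = 0.6775·ln(1.338/0.7935) = 0.3539 mol/L.

0.354 mol/L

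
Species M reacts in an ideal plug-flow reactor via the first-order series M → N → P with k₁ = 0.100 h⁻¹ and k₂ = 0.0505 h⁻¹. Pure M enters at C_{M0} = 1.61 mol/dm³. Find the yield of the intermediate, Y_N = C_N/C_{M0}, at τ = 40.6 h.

0.225

For first-order series with pure M initially, C_N(τ) = k₁C_{M0}/(k₂−k₁)·(e^(−k₁τ) − e^(−k₂τ)).
e^(−k₁τ) = e^(−0.100×40.6) = e^(−4.060) = 0.01725; e^(−k₂τ) = e^(−2.050) = 0.1287.
C_N = 0.100×1.61/(0.0505−0.100) × (0.01725−0.1287) = (-3.253)×(-0.1114) = 0.3625 mol/dm³.
Y_N = C_N/C_{M0} = 0.3625/1.61 = 0.225.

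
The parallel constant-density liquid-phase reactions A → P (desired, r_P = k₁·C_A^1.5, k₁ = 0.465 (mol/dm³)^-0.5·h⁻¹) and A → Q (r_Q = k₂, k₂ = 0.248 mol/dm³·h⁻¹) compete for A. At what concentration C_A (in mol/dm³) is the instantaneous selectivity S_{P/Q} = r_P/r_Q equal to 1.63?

S_{P/Q} = (k₁/k₂)·C_A^1.5 ⇒ C_A = (S·k₂/k₁)^(1/1.5).
= (1.63×0.248/0.465)^(0.6667) = (0.8693)^(0.6667) = 0.911 mol/dm³.

0.911 mol/dm³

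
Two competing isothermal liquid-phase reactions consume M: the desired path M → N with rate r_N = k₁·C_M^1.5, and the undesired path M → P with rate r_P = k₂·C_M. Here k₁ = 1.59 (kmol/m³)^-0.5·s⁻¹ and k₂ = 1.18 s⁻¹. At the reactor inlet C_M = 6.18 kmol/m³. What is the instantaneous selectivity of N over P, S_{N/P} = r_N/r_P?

S_{N/P} = r_N/r_P = (k₁·C_M^1.5)/(k₂·C_M) = (k₁/k₂)·C_M^0.5.
= (1.59×6.180^1.5) / (1.18×6.180) = 24.43/7.292 = 3.35.

3.35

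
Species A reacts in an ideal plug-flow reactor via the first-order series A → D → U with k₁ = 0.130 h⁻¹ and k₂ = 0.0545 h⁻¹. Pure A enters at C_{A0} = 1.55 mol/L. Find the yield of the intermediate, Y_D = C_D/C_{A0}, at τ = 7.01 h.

Solving the coupled first-order balances gives C_D(τ) = [k₁/(k₂−k₁)]·C_{A0}·(e^(−k₁τ) − e^(−k₂τ)).
e^(−k₁τ) = e^(−0.130×7.01) = e^(−0.9113) = 0.4020; e^(−k₂τ) = e^(−0.3820) = 0.6825.
C_D = 0.130×1.55/(0.0545−0.130) × (0.4020−0.6825) = (-2.669)×(-0.2805) = 0.7485 mol/L.
Y_D = C_D/C_{A0} = 0.7485/1.55 = 0.483.

0.483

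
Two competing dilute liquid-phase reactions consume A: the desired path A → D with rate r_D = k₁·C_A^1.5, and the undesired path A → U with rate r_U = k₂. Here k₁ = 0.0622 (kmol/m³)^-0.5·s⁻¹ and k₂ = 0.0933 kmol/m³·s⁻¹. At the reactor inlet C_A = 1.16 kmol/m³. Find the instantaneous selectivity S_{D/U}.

0.833

S_{D/U} = r_D/r_U = (k₁·C_A^1.5)/(k₂) = (k₁/k₂)·C_A^1.5.
= (0.0622×1.160^1.5) / (0.0933) = 0.07771/0.09330 = 0.833.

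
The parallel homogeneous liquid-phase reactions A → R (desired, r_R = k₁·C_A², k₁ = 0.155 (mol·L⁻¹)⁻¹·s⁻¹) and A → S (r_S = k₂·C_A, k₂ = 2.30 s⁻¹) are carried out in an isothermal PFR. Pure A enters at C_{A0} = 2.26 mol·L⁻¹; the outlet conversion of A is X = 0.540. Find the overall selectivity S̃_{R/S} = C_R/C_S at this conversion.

C_A = C_{A0}(1−X) = 1.040 mol·L⁻¹.
Along a PFR/batch, dC_S/dC_A = −r_S/(r_R+r_S) = −k₂/(k₂+k₁·C_A).
Integrating from C_{A0} to C_A: C_S = (2.30/0.155)·ln[(2.30+0.155·2.26)/(2.30+0.155·1.04)] = 14.84·ln(2.650/2.461) = 1.099 mol·L⁻¹.
Then C_R = (C_{A0}−C_A) − C_S = 1.220 − 1.099 = 0.1216 mol·L⁻¹.
S̃_{R/S} = C_R/C_S = 0.1216/1.099 = 0.111.

0.111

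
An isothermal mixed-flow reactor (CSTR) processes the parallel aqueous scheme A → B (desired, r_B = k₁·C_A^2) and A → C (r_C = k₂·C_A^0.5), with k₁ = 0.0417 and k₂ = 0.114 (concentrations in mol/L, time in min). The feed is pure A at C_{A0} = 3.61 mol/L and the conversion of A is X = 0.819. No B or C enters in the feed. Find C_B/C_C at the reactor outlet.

0.193

Exit C_A = C_{A0}(1−X) = 3.61×0.181 = 0.6534 mol/L.
In a CSTR the entire volume is at exit conditions, so r_B = 0.0417×0.6534^2 = 0.01780 and r_C = 0.114×0.6534^0.5 = 0.09215.
Overall selectivity = C_B/C_C = r_Bτ/(r_Cτ) = r_B/r_C = 0.193.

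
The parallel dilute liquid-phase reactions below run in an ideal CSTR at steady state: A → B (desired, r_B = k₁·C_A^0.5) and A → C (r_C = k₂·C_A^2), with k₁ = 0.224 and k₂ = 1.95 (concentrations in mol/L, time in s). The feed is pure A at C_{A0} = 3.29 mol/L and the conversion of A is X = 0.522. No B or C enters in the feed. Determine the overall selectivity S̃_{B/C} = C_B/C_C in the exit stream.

Exit C_A = C_{A0}(1−X) = 3.29×0.478 = 1.573 mol/L.
In a CSTR the entire volume is at exit conditions, so r_B = 0.224×1.573^0.5 = 0.2809 and r_C = 1.95×1.573^2 = 4.823.
Overall selectivity = C_B/C_C = r_Bτ/(r_Cτ) = r_B/r_C = 0.0582.

0.0582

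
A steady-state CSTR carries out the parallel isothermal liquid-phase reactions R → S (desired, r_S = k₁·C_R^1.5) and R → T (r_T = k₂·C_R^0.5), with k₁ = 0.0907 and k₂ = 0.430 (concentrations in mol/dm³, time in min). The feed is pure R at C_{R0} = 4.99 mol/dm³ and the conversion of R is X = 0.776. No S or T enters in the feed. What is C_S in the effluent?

Exit C_R = C_{R0}(1−X) = 4.99×0.224 = 1.118 mol/dm³.
Rates in a CSTR are evaluated at the outlet concentration: r_S = 0.0907×1.118^1.5 = 0.1072, r_T = 0.430×1.118^0.5 = 0.4546.
Fraction of consumed R going to S: r_S/(r_S+r_T) = 0.1908.
C_S = 0.1908·C_{R0}·X = 0.1908×4.99×0.776 = 0.739 mol/dm³.

0.739 mol/dm³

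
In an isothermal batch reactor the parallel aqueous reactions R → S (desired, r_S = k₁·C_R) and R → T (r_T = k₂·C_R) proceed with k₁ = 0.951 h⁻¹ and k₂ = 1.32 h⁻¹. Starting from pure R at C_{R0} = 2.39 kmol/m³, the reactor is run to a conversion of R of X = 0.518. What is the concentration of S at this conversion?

C_R = C_{R0}(1−X) = 1.152 kmol/m³.
Both paths are first order in R, so the instantaneous fraction to S is constant: dC_S/d(−C_R) = k₁/(k₁+k₂) = 0.4188.
C_S = 0.4188·(C_{R0}−C_R) = 0.4188×1.238 = 0.518 kmol/m³.

0.518 kmol/m³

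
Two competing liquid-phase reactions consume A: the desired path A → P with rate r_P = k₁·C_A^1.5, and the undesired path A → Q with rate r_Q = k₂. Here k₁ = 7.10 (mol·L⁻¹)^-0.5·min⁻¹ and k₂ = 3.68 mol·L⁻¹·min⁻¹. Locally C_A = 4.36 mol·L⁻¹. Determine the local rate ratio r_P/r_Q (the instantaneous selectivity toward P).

S_{P/Q} = r_P/r_Q = (k₁·C_A^1.5)/(k₂) = (k₁/k₂)·C_A^1.5.
= (7.10×4.360^1.5) / (3.68) = 64.64/3.680 = 17.6.

17.6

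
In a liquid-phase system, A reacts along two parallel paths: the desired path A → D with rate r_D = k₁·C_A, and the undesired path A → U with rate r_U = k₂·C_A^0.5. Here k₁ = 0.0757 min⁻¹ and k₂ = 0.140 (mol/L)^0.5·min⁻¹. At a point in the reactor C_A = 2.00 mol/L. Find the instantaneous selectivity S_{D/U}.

S_{D/U} = r_D/r_U = (k₁·C_A)/(k₂·C_A^0.5) = (k₁/k₂)·C_A^0.5.
= (0.0757×2.000) / (0.140×2.000^0.5) = 0.1514/0.1980 = 0.765.
Since the desired path is higher order in A, keeping C_A high (PFR or concentrated feed) favours D.

0.765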